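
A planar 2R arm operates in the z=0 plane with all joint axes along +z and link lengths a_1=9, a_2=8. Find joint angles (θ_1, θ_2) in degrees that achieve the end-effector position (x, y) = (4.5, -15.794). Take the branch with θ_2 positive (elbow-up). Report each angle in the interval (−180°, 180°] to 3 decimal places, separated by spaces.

cos θ_2 = (269.7004−9²−8²)/(2·9·8) = 0.8660; θ_2 = 30.0057° (elbow-up)
β = atan2(-15.7940,4.5000) = -74.0968°; ψ = atan2(4.0007,15.9278) = 14.0997°
θ_1 = β − ψ = -88.1965°

-88.196 30.006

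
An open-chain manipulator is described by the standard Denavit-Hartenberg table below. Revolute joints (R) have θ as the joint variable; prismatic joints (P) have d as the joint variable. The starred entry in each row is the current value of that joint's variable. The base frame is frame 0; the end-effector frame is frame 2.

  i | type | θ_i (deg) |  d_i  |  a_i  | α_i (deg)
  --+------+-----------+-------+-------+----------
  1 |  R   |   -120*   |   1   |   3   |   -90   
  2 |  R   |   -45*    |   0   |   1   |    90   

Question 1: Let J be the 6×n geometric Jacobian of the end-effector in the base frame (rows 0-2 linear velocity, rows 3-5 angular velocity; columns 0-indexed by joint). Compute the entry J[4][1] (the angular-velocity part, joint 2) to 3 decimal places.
-0.500

axis z_1 = (0.8660,-0.5000,0.0000); lever o_n−o_1 = (-0.3536,-0.6124,0.7071)
cross product → J_v[:, 1] = (-0.3536,-0.6124,-0.7071)
J_ω[:, 1] = z_1
entry J[4][1] = -0.5000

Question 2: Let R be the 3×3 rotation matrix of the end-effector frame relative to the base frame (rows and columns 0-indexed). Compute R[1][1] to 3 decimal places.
End-effector y-axis (col 1 of R) = (0.8660,-0.5000,0.0000)
R[1][1] = -0.5000

-0.500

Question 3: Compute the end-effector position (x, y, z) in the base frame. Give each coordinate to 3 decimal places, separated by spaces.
-1.854 -3.210 1.707

after link 1: o_1 = (-1.5000, -2.5981, 1.0000)
after link 2: o_2 = (-1.8536, -3.2104, 1.7071)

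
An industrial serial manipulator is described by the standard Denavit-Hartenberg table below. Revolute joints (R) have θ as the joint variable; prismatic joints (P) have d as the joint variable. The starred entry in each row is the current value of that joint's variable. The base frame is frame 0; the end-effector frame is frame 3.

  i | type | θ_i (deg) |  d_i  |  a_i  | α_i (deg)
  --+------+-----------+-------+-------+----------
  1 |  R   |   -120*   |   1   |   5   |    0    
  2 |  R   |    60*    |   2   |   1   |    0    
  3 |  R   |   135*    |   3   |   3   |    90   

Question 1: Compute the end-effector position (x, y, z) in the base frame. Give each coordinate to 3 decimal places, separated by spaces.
after link 1: o_1 = (-2.5000, -4.3301, 1.0000)
after link 2: o_2 = (-2.0000, -5.1962, 3.0000)
after link 3: o_3 = (-1.2235, -2.2984, 6.0000)

-1.224 -2.298 6.000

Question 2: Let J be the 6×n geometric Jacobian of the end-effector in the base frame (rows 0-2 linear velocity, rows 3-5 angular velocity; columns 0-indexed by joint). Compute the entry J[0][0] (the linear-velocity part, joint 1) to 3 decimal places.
2.298

axis z_0 = ẑ; lever o_n−o_0 = (-1.2235,-2.2984,6.0000)
cross product → J_v[:, 0] = (2.2984,-1.2235,0.0000)
J_ω[:, 0] = z_0
entry J[0][0] = 2.2984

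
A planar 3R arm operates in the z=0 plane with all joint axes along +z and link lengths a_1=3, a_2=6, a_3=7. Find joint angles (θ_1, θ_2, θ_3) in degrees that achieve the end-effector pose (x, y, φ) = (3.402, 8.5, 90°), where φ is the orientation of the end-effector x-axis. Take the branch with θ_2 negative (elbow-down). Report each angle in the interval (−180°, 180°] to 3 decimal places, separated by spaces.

wrist centre = target − a_3·(cos φ, sin φ) = (3.4020, 1.5000)
cos θ_2 = (13.8236−3²−6²)/(2·3·6) = -0.8660; θ_2 = -149.9983° (elbow-down)
β = atan2(1.5000,3.4020) = 23.7935°; ψ = atan2(-3.0001,-2.1961) = -126.2036°
θ_1 = β − ψ = 149.9971°
θ_3 = φ − θ_1 − θ_2 = 90.0013° (wrapped to (-180°,180°])

149.997 -149.998 90.001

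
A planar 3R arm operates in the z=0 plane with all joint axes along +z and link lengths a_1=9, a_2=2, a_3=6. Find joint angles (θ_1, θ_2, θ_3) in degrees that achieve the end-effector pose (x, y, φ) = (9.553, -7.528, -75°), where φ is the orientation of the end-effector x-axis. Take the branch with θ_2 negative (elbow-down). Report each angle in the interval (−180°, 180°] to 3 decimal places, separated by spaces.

wrist centre = target − a_3·(cos φ, sin φ) = (8.0001, -1.7324)
cos θ_2 = (67.0027−9²−2²)/(2·9·2) = -0.4999; θ_2 = -119.9950° (elbow-down)
β = atan2(-1.7324,8.0001) = -12.2189°; ψ = atan2(-1.7321,8.0002) = -12.2167°
θ_1 = β − ψ = -0.0022°
θ_3 = φ − θ_1 − θ_2 = 44.9972° (wrapped to (-180°,180°])

-0.002 -119.995 44.997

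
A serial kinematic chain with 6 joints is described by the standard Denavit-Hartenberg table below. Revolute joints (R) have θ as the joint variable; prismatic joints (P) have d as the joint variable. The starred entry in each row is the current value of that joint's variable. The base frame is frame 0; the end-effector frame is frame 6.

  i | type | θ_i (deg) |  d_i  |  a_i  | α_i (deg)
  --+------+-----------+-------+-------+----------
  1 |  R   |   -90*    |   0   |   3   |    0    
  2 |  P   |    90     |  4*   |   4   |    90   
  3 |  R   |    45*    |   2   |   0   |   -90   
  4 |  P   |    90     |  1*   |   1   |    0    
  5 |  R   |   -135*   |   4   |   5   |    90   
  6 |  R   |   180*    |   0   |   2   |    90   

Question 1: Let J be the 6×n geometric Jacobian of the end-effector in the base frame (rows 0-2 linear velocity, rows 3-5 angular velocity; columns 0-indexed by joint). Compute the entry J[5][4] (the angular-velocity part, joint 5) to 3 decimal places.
axis z_4 = (-0.7071,-0.0000,0.7071); lever o_n−o_4 = (-1.3284,-2.1213,4.3284)
cross product → J_v[:, 4] = (1.5000,2.1213,1.5000)
J_ω[:, 4] = z_4
entry J[5][4] = 0.7071

0.707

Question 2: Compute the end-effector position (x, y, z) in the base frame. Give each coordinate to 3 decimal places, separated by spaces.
after link 1: o_1 = (0.0000, -3.0000, 0.0000)
after link 2: o_2 = (4.0000, -3.0000, 4.0000)
after link 3: o_3 = (4.0000, -5.0000, 4.0000)
after link 4: o_4 = (3.2929, -4.0000, 4.7071)
after link 5: o_5 = (2.9645, -7.5355, 10.0355)
after link 6: o_6 = (1.9645, -6.1213, 9.0355)

1.964 -6.121 9.036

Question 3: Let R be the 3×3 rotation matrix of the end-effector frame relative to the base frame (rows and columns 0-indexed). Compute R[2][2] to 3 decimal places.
0.707

End-effector z-axis (col 2 of R) = (-0.7071,-0.0000,0.7071)
R[2][2] = 0.7071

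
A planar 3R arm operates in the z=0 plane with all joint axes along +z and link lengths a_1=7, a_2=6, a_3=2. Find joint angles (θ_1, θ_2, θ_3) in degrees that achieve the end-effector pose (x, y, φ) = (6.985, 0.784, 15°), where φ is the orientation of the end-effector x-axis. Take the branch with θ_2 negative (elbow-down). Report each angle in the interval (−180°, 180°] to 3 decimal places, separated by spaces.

wrist centre = target − a_3·(cos φ, sin φ) = (5.0531, 0.2664)
cos θ_2 = (25.6053−7²−6²)/(2·7·6) = -0.7071; θ_2 = -134.9979° (elbow-down)
β = atan2(0.2664,5.0531) = 3.0174°; ψ = atan2(-4.2428,2.7575) = -56.9790°
θ_1 = β − ψ = 59.9964°
θ_3 = φ − θ_1 − θ_2 = 90.0015° (wrapped to (-180°,180°])

59.996 -134.998 90.001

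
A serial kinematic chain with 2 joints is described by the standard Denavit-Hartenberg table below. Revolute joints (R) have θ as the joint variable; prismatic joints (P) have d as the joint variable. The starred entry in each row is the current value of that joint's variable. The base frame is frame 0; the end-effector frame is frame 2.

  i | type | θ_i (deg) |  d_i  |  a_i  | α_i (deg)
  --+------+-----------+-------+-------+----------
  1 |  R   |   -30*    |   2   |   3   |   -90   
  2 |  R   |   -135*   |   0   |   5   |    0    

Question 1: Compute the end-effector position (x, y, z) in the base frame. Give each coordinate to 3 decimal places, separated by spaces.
-0.464 0.268 5.536

after link 1: o_1 = (2.5981, -1.5000, 2.0000)
after link 2: o_2 = (-0.4638, 0.2678, 5.5355)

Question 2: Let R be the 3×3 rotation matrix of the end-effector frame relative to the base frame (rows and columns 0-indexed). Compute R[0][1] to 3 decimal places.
End-effector y-axis (col 1 of R) = (0.6124,-0.3536,0.7071)
R[0][1] = 0.6124

0.612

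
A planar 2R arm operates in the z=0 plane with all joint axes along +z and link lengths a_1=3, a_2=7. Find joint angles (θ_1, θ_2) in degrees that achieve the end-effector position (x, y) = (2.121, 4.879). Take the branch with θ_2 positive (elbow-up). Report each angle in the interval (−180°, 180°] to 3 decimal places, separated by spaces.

cos θ_2 = (28.3033−3²−7²)/(2·3·7) = -0.7071; θ_2 = 134.9966° (elbow-up)
β = atan2(4.8790,2.1210) = 66.5044°; ψ = atan2(4.9500,-1.9495) = 111.4958°
θ_1 = β − ψ = -44.9913°

-44.991 134.997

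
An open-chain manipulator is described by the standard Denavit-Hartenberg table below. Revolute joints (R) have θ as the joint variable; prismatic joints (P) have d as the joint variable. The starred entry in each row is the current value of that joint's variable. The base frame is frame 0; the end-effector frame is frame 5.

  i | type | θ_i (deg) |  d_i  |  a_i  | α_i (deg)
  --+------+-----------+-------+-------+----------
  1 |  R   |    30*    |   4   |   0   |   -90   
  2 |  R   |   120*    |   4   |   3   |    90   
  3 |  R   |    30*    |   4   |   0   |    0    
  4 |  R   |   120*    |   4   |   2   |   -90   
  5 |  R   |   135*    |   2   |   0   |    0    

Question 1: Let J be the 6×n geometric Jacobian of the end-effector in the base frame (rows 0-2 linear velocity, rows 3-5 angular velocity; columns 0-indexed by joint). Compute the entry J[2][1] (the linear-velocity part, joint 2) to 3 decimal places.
-6.794

axis z_1 = (-0.5000,0.8660,0.0000); lever o_n−o_1 = (4.2500,6.2272,-4.2321)
cross product → J_v[:, 1] = (-3.6651,-2.1160,-6.7942)
J_ω[:, 1] = z_1
entry J[2][1] = -6.7942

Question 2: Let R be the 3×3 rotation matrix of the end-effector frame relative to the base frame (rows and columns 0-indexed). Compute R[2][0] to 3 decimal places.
End-effector x-axis (col 0 of R) = (-0.6187,-0.7655,-0.1768)
R[2][0] = -0.1768

-0.177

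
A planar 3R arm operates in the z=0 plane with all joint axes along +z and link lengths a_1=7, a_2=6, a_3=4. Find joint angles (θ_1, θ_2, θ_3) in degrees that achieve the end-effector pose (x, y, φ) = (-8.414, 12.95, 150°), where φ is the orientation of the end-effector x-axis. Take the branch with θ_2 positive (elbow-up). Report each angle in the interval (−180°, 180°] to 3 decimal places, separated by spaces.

wrist centre = target − a_3·(cos φ, sin φ) = (-4.9499, 10.9500)
cos θ_2 = (144.4040−7²−6²)/(2·7·6) = 0.7072; θ_2 = 44.9932° (elbow-up)
β = atan2(10.9500,-4.9499) = 114.3251°; ψ = atan2(4.2421,11.2431) = 20.6719°
θ_1 = β − ψ = 93.6532°
θ_3 = φ − θ_1 − θ_2 = 11.3536° (wrapped to (-180°,180°])

93.653 44.993 11.354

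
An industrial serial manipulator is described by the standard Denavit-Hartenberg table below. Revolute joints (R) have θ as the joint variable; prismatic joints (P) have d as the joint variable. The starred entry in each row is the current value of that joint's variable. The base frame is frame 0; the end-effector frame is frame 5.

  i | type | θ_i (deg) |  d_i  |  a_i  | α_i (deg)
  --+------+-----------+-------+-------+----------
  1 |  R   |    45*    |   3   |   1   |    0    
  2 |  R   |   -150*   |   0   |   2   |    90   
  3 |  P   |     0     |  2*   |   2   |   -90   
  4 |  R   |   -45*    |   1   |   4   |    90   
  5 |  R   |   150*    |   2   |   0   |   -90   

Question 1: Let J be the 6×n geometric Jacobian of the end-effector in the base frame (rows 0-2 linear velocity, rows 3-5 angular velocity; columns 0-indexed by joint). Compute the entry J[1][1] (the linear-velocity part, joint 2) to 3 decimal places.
axis z_1 = (0.0000,0.0000,1.0000); lever o_n−o_1 = (-7.4312,-3.6140,1.0000)
cross product → J_v[:, 1] = (3.6140,-7.4312,0.0000)
J_ω[:, 1] = z_1
entry J[1][1] = -7.4312

-7.431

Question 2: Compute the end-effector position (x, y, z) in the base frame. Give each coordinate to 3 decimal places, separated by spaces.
after link 1: o_1 = (0.7071, 0.7071, 3.0000)
after link 2: o_2 = (0.1895, -1.2247, 3.0000)
after link 3: o_3 = (-2.2600, -2.6390, 3.0000)
after link 4: o_4 = (-5.7241, -4.6390, 4.0000)
after link 5: o_5 = (-6.7241, -2.9069, 4.0000)

-6.724 -2.907 4.000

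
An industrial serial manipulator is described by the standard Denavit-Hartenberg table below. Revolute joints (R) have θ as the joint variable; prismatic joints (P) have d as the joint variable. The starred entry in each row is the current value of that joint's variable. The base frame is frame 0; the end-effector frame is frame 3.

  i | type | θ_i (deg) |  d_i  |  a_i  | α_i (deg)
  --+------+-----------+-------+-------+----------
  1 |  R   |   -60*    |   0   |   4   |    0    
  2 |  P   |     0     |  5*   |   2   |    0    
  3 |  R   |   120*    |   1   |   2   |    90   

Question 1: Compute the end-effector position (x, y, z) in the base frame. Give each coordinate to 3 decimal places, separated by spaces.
4.000 -3.464 6.000

after link 1: o_1 = (2.0000, -3.4641, 0.0000)
after link 2: o_2 = (3.0000, -5.1962, 5.0000)
after link 3: o_3 = (4.0000, -3.4641, 6.0000)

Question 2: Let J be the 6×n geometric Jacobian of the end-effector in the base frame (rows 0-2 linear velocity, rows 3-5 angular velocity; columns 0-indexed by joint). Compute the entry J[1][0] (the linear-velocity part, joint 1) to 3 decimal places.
axis z_0 = ẑ; lever o_n−o_0 = (4.0000,-3.4641,6.0000)
cross product → J_v[:, 0] = (3.4641,4.0000,-0.0000)
J_ω[:, 0] = z_0
entry J[1][0] = 4.0000

4.000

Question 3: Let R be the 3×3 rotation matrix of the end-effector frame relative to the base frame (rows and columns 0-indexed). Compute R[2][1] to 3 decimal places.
End-effector y-axis (col 1 of R) = (-0.0000,0.0000,1.0000)
R[2][1] = 1.0000

1.000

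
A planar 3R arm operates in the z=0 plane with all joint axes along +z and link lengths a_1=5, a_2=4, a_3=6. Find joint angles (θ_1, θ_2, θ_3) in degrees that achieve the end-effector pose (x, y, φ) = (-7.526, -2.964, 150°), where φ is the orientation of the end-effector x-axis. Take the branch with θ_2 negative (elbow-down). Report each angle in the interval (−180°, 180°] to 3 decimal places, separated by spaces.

-72.677 -90.004 -47.319

wrist centre = target − a_3·(cos φ, sin φ) = (-2.3298, -5.9640)
cos θ_2 = (40.9975−5²−4²)/(2·5·4) = -0.0001; θ_2 = -90.0036° (elbow-down)
β = atan2(-5.9640,-2.3298) = -111.3382°; ψ = atan2(-4.0000,4.9997) = -38.6612°
θ_1 = β − ψ = -72.6770°
θ_3 = φ − θ_1 − θ_2 = -47.3194° (wrapped to (-180°,180°])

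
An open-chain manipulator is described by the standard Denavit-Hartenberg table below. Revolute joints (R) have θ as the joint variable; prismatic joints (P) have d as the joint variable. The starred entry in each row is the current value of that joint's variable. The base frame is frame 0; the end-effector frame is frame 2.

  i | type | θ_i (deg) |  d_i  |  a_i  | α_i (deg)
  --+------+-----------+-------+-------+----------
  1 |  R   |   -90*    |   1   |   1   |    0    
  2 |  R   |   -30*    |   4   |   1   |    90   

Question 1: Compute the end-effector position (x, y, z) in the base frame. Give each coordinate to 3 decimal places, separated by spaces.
after link 1: o_1 = (0.0000, -1.0000, 1.0000)
after link 2: o_2 = (-0.5000, -1.8660, 5.0000)

-0.500 -1.866 5.000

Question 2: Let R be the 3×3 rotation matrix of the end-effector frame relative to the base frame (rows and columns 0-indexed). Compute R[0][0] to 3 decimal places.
-0.500

End-effector x-axis (col 0 of R) = (-0.5000,-0.8660,0.0000)
R[0][0] = -0.5000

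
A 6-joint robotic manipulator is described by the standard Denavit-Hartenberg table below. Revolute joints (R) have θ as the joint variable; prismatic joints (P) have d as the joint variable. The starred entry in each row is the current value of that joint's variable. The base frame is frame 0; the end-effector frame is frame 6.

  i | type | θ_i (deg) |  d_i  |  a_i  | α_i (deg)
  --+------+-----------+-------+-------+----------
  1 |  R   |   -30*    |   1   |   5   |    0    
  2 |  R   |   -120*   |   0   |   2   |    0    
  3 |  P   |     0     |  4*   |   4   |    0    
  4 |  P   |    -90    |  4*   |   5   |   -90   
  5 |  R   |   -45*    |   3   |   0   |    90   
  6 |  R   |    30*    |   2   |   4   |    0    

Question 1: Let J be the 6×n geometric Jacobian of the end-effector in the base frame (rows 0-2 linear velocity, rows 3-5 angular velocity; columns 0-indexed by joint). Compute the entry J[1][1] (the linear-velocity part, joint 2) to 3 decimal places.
axis z_1 = (0.0000,0.0000,1.0000); lever o_n−o_1 = (-12.5439,-0.2733,11.8637)
cross product → J_v[:, 1] = (0.2733,-12.5439,0.0000)
J_ω[:, 1] = z_1
entry J[1][1] = -12.5439

-12.544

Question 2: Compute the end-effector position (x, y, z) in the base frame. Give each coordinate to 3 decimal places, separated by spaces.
-8.214 -2.773 12.864

after link 1: o_1 = (4.3301, -2.5000, 1.0000)
after link 2: o_2 = (2.5981, -3.5000, 1.0000)
after link 3: o_3 = (-0.8660, -5.5000, 5.0000)
after link 4: o_4 = (-3.3660, -1.1699, 9.0000)
after link 5: o_5 = (-5.9641, -2.6699, 9.0000)
after link 6: o_6 = (-8.2138, -2.7733, 12.8637)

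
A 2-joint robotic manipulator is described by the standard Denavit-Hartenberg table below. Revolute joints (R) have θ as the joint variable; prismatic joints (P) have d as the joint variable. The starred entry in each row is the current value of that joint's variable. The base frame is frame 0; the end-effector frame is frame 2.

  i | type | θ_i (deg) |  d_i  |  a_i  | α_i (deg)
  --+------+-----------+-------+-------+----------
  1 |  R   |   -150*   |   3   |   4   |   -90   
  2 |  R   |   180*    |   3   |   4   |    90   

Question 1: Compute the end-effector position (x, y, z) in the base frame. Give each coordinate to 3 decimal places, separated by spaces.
after link 1: o_1 = (-3.4641, -2.0000, 3.0000)
after link 2: o_2 = (1.5000, -2.5981, 3.0000)

1.500 -2.598 3.000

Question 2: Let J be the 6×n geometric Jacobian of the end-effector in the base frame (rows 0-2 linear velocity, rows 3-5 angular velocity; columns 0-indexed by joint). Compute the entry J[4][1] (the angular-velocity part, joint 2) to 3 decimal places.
-0.866

axis z_1 = (0.5000,-0.8660,0.0000); lever o_n−o_1 = (4.9641,-0.5981,-0.0000)
cross product → J_v[:, 1] = (0.0000,0.0000,4.0000)
J_ω[:, 1] = z_1
entry J[4][1] = -0.8660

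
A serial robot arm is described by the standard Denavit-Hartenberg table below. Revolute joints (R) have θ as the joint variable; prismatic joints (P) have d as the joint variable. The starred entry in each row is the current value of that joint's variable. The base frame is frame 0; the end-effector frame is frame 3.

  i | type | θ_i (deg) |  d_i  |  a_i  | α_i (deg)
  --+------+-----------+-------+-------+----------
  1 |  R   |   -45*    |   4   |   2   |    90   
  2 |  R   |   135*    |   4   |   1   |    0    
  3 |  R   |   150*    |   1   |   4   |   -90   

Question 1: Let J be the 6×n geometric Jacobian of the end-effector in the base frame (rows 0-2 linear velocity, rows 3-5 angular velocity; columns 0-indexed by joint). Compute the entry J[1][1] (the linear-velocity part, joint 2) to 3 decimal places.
axis z_1 = (-0.7071,-0.7071,0.0000); lever o_n−o_1 = (-3.3035,-3.7676,-3.1566)
cross product → J_v[:, 1] = (2.2321,-2.2321,0.3282)
J_ω[:, 1] = z_1
entry J[1][1] = -2.2321

-2.232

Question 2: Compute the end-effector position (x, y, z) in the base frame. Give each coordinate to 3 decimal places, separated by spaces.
-1.889 -5.182 0.843

after link 1: o_1 = (1.4142, -1.4142, 4.0000)
after link 2: o_2 = (-1.9142, -3.7426, 4.7071)
after link 3: o_3 = (-1.8893, -5.1818, 0.8434)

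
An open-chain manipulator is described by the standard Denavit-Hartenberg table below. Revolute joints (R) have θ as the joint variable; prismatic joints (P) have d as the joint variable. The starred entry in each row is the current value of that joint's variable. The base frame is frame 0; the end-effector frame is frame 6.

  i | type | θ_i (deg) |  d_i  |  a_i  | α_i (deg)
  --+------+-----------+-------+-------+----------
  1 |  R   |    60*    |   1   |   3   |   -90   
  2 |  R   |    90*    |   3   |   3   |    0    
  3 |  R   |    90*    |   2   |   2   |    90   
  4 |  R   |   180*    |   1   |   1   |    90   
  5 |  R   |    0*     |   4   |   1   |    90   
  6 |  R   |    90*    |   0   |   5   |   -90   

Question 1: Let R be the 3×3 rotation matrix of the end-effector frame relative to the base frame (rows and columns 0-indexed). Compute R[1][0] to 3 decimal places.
End-effector x-axis (col 0 of R) = (-0.8660,0.5000,-0.0000)
R[1][0] = 0.5000

0.500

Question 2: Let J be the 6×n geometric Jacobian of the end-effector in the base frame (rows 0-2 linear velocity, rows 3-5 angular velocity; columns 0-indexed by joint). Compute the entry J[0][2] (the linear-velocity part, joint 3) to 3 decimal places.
axis z_2 = (-0.8660,0.5000,0.0000); lever o_n−o_2 = (-9.5263,5.5000,-1.0000)
cross product → J_v[:, 2] = (-0.5000,-0.8660,0.0000)
J_ω[:, 2] = z_2
entry J[0][2] = -0.5000

-0.500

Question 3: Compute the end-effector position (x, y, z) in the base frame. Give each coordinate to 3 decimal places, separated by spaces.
-10.624 9.598 -3.000

after link 1: o_1 = (1.5000, 2.5981, 1.0000)
after link 2: o_2 = (-1.0981, 4.0981, -2.0000)
after link 3: o_3 = (-3.8301, 3.3660, -2.0000)
after link 4: o_4 = (-3.3301, 4.2321, -3.0000)
after link 5: o_5 = (-6.2942, 7.0981, -3.0000)
after link 6: o_6 = (-10.6244, 9.5981, -3.0000)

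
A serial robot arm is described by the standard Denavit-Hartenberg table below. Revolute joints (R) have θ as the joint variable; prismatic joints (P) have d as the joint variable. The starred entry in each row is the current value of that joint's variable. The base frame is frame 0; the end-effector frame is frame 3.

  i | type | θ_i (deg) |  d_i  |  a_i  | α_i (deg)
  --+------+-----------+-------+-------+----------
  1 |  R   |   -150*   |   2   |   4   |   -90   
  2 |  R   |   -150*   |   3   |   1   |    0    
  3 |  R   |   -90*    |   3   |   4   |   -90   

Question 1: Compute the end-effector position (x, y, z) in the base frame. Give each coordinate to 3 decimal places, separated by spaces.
2.018 -5.763 -0.964

after link 1: o_1 = (-3.4641, -2.0000, 2.0000)
after link 2: o_2 = (-1.2141, -4.1651, 2.5000)
after link 3: o_3 = (2.0179, -5.7631, -0.9641)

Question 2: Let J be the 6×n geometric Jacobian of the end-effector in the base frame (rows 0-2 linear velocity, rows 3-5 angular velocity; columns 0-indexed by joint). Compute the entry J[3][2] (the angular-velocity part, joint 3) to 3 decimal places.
0.500

axis z_2 = (0.5000,-0.8660,0.0000); lever o_n−o_2 = (3.2321,-1.5981,-3.4641)
cross product → J_v[:, 2] = (3.0000,1.7321,2.0000)
J_ω[:, 2] = z_2
entry J[3][2] = 0.5000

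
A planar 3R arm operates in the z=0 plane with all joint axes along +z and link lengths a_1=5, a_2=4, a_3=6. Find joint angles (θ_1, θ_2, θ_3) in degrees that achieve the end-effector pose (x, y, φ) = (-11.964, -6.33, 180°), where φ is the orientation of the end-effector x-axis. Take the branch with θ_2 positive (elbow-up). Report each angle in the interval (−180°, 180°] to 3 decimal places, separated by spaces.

-146.593 30.008 -63.415

wrist centre = target − a_3·(cos φ, sin φ) = (-5.9640, -6.3300)
cos θ_2 = (75.6382−5²−4²)/(2·5·4) = 0.8660; θ_2 = 30.0081° (elbow-up)
β = atan2(-6.3300,-5.9640) = -133.2948°; ψ = atan2(2.0005,8.4638) = 13.2982°
θ_1 = β − ψ = -146.5930°
θ_3 = φ − θ_1 − θ_2 = -63.4151° (wrapped to (-180°,180°])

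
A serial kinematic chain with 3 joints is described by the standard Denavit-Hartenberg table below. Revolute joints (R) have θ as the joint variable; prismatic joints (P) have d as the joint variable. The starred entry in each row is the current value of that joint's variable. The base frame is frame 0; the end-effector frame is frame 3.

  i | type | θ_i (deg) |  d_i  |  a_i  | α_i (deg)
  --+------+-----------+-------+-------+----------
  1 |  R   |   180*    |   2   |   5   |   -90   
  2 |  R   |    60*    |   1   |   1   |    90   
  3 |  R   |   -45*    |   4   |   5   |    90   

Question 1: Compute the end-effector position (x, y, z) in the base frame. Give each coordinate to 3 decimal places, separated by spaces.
after link 1: o_1 = (-5.0000, 0.0000, 2.0000)
after link 2: o_2 = (-5.5000, -1.0000, 1.1340)
after link 3: o_3 = (-10.7319, 2.5355, 0.0721)

-10.732 2.536 0.072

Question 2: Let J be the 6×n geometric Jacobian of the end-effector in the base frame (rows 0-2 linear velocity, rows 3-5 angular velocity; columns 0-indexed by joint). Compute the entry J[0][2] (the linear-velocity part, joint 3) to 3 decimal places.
axis z_2 = (-0.8660,0.0000,0.5000); lever o_n−o_2 = (-5.2319,3.5355,-1.0619)
cross product → J_v[:, 2] = (-1.7678,-3.5355,-3.0619)
J_ω[:, 2] = z_2
entry J[0][2] = -1.7678

-1.768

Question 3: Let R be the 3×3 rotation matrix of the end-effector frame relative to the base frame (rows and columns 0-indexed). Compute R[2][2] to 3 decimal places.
0.612

End-effector z-axis (col 2 of R) = (0.3536,0.7071,0.6124)
R[2][2] = 0.6124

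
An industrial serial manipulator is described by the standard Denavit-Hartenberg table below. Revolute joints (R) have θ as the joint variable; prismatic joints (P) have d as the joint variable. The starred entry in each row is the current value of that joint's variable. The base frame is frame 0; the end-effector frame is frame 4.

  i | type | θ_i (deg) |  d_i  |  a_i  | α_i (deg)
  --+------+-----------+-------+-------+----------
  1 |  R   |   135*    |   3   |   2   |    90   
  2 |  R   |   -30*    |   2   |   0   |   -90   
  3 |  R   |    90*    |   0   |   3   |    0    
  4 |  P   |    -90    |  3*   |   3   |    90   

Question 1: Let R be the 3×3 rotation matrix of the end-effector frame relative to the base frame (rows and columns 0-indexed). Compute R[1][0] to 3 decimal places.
End-effector x-axis (col 0 of R) = (-0.6124,0.6124,-0.5000)
R[1][0] = 0.6124

0.612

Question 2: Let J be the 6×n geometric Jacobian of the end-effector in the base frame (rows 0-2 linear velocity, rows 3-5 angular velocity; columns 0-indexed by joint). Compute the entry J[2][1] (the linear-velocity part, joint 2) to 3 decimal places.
4.098

axis z_1 = (0.7071,0.7071,0.0000); lever o_n−o_1 = (-3.6049,2.1907,1.0981)
cross product → J_v[:, 1] = (0.7765,-0.7765,4.0981)
J_ω[:, 1] = z_1
entry J[2][1] = 4.0981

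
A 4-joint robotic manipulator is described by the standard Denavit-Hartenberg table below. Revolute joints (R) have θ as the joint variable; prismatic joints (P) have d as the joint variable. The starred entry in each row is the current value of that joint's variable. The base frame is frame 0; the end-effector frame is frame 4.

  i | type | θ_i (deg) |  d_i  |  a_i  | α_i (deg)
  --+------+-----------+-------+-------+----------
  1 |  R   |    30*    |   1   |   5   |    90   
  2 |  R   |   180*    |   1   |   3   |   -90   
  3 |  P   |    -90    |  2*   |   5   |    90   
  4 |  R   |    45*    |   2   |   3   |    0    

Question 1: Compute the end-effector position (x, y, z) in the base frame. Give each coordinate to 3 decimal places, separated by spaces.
after link 1: o_1 = (4.3301, 2.5000, 1.0000)
after link 2: o_2 = (2.2321, 0.1340, 1.0000)
after link 3: o_3 = (4.7321, -4.1962, -1.0000)
after link 4: o_4 = (7.5248, -5.0333, -3.1213)

7.525 -5.033 -3.121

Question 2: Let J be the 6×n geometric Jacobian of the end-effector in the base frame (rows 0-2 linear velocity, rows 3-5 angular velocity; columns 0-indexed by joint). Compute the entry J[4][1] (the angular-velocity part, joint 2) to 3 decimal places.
axis z_1 = (0.5000,-0.8660,0.0000); lever o_n−o_1 = (3.1946,-7.5333,-4.1213)
cross product → J_v[:, 1] = (3.5692,2.0607,-1.0000)
J_ω[:, 1] = z_1
entry J[4][1] = -0.8660

-0.866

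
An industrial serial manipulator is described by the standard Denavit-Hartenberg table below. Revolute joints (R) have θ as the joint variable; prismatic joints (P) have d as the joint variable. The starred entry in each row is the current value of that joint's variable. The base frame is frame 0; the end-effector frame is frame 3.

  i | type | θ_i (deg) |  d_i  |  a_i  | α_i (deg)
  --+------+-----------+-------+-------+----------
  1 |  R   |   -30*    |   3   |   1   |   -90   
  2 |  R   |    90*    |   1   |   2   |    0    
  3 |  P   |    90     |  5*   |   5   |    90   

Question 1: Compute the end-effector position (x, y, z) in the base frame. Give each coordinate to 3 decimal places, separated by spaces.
after link 1: o_1 = (0.8660, -0.5000, 3.0000)
after link 2: o_2 = (1.3660, 0.3660, 1.0000)
after link 3: o_3 = (-0.4641, 7.1962, 1.0000)

-0.464 7.196 1.000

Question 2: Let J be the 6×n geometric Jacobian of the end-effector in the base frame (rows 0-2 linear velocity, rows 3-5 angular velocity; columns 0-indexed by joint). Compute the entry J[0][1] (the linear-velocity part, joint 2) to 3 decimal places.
-1.732

axis z_1 = (0.5000,0.8660,0.0000); lever o_n−o_1 = (-1.3301,7.6962,-2.0000)
cross product → J_v[:, 1] = (-1.7321,1.0000,5.0000)
J_ω[:, 1] = z_1
entry J[0][1] = -1.7321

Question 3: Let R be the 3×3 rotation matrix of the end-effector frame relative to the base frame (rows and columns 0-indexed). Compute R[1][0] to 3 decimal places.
0.500

End-effector x-axis (col 0 of R) = (-0.8660,0.5000,-0.0000)
R[1][0] = 0.5000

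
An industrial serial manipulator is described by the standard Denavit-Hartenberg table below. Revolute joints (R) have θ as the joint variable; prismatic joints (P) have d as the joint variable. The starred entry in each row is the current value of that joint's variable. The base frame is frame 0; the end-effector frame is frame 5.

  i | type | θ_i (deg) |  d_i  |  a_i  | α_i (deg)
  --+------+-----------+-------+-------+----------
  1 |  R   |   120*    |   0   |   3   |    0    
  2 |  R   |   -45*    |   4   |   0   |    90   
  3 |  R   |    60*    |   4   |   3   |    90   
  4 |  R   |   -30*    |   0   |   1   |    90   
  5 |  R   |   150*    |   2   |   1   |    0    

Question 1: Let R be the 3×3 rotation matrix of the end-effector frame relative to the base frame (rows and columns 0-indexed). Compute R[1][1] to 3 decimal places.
End-effector y-axis (col 1 of R) = (-0.0087,-0.9983,0.0580)
R[1][1] = -0.9983

-0.998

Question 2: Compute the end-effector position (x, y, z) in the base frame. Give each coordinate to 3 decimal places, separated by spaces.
1.012 3.469 5.583

after link 1: o_1 = (-1.5000, 2.5981, 0.0000)
after link 2: o_2 = (-1.5000, 2.5981, 4.0000)
after link 3: o_3 = (2.7519, 3.0117, 6.5981)
after link 4: o_4 = (2.3810, 3.5594, 7.3481)
after link 5: o_5 = (1.0119, 3.4686, 5.5825)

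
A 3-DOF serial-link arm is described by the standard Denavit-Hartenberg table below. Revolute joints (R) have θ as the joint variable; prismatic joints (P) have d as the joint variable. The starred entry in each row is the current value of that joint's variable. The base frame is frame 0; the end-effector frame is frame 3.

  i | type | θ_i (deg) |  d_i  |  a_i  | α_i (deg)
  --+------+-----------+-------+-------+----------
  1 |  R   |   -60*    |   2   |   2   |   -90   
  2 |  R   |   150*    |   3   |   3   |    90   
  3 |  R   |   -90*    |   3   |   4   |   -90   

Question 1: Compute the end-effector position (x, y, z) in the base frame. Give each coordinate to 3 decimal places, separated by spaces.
after link 1: o_1 = (1.0000, -1.7321, 2.0000)
after link 2: o_2 = (2.2990, 2.0179, 0.5000)
after link 3: o_3 = (-0.4151, -1.2811, -2.0981)

-0.415 -1.281 -2.098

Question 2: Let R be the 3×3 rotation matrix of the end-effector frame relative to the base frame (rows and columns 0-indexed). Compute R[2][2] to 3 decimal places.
-0.500

End-effector z-axis (col 2 of R) = (-0.4330,0.7500,-0.5000)
R[2][2] = -0.5000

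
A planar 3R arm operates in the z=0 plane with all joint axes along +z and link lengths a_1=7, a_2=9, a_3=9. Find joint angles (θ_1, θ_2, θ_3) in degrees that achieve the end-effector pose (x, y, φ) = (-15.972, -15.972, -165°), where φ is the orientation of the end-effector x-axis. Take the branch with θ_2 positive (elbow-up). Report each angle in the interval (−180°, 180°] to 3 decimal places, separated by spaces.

-135.009 30.017 -60.008

wrist centre = target − a_3·(cos φ, sin φ) = (-7.2787, -13.6426)
cos θ_2 = (239.1003−7²−9²)/(2·7·9) = 0.8659; θ_2 = 30.0172° (elbow-up)
β = atan2(-13.6426,-7.2787) = -118.0810°; ψ = atan2(4.5023,14.7929) = 16.9281°
θ_1 = β − ψ = -135.0090°
θ_3 = φ − θ_1 − θ_2 = -60.0081° (wrapped to (-180°,180°])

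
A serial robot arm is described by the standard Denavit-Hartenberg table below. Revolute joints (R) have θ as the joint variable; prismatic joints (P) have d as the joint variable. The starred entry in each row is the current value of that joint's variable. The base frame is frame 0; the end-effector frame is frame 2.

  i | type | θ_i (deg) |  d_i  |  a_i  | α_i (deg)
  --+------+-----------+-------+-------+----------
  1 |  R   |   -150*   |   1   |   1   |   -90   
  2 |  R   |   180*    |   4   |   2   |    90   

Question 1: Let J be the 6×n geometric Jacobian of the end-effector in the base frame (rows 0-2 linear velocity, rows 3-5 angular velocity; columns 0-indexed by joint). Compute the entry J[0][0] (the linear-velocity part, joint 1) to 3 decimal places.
2.964

axis z_0 = ẑ; lever o_n−o_0 = (2.8660,-2.9641,1.0000)
cross product → J_v[:, 0] = (2.9641,2.8660,-0.0000)
J_ω[:, 0] = z_0
entry J[0][0] = 2.9641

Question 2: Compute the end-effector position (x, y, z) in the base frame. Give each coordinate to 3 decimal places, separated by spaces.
2.866 -2.964 1.000

after link 1: o_1 = (-0.8660, -0.5000, 1.0000)
after link 2: o_2 = (2.8660, -2.9641, 1.0000)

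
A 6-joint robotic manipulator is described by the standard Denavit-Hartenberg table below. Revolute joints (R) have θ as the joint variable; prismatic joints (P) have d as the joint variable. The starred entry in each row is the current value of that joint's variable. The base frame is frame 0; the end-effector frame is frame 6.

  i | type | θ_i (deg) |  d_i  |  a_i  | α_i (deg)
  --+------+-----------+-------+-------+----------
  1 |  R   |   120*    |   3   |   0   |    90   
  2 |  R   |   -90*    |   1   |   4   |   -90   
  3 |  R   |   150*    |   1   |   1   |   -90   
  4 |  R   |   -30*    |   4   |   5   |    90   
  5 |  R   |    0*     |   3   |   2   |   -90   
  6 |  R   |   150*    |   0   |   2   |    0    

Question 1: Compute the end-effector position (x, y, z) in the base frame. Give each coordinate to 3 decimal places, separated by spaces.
-0.792 5.739 4.951

after link 1: o_1 = (0.0000, 0.0000, 3.0000)
after link 2: o_2 = (0.8660, 0.5000, -1.0000)
after link 3: o_3 = (-0.0670, 1.1160, -0.1340)
after link 4: o_4 = (-0.1920, 3.9306, 5.6160)
after link 5: o_5 = (-2.0915, 6.9886, 5.8170)
after link 6: o_6 = (-0.7925, 5.7386, 4.9510)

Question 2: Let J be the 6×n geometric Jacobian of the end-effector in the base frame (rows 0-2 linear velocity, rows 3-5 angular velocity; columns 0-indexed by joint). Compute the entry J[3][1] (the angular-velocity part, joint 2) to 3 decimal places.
axis z_1 = (0.8660,0.5000,0.0000); lever o_n−o_1 = (-0.7925,5.7386,1.9510)
cross product → J_v[:, 1] = (0.9755,-1.6896,5.3660)
J_ω[:, 1] = z_1
entry J[3][1] = 0.8660

0.866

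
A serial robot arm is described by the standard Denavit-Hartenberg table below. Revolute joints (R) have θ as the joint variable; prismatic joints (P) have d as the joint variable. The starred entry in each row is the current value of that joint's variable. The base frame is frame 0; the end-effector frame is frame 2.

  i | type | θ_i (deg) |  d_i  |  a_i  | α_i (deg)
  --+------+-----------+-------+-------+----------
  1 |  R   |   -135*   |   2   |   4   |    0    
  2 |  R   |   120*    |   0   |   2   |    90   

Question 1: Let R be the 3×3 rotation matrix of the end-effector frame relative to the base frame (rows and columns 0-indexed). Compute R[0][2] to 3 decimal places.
-0.259

End-effector z-axis (col 2 of R) = (-0.2588,-0.9659,0.0000)
R[0][2] = -0.2588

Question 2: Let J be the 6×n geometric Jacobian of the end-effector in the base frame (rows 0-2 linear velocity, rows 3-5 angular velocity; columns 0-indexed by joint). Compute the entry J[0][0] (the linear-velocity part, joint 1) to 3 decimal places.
axis z_0 = ẑ; lever o_n−o_0 = (-0.8966,-3.3461,2.0000)
cross product → J_v[:, 0] = (3.3461,-0.8966,0.0000)
J_ω[:, 0] = z_0
entry J[0][0] = 3.3461

3.346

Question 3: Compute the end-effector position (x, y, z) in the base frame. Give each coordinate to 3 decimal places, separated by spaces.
-0.897 -3.346 2.000

after link 1: o_1 = (-2.8284, -2.8284, 2.0000)
after link 2: o_2 = (-0.8966, -3.3461, 2.0000)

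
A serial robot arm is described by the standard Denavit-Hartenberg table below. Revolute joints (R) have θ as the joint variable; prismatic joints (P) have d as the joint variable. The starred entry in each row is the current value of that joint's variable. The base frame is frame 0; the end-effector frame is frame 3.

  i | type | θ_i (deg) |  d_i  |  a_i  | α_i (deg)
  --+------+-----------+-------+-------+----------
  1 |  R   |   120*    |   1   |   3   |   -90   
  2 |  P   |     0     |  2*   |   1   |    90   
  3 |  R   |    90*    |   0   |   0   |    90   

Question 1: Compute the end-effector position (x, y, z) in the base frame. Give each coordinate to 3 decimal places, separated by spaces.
-3.732 2.464 1.000

after link 1: o_1 = (-1.5000, 2.5981, 1.0000)
after link 2: o_2 = (-3.7321, 2.4641, 1.0000)
after link 3: o_3 = (-3.7321, 2.4641, 1.0000)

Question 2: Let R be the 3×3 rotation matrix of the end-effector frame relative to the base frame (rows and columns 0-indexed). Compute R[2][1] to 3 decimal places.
End-effector y-axis (col 1 of R) = (0.0000,-0.0000,1.0000)
R[2][1] = 1.0000

1.000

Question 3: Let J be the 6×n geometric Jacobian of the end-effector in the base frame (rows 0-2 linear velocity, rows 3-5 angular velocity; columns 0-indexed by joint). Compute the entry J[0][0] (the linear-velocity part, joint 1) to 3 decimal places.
-2.464

axis z_0 = ẑ; lever o_n−o_0 = (-3.7321,2.4641,1.0000)
cross product → J_v[:, 0] = (-2.4641,-3.7321,0.0000)
J_ω[:, 0] = z_0
entry J[0][0] = -2.4641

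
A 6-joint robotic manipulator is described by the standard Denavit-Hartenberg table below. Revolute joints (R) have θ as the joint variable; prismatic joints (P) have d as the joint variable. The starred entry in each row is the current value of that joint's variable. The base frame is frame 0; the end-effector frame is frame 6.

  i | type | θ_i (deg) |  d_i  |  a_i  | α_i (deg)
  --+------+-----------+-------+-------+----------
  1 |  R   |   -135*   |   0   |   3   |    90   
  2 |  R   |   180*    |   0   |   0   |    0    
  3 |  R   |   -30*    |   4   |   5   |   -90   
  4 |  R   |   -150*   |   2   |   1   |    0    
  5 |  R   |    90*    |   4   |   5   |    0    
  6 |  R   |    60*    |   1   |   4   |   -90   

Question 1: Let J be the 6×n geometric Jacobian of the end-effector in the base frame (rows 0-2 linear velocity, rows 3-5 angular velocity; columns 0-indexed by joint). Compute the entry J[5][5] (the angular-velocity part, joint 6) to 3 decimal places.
-0.866

axis z_5 = (0.3536,0.3536,-0.8660); lever o_n−o_5 = (2.8030,2.8030,1.1340)
cross product → J_v[:, 5] = (2.8284,-2.8284,-0.0000)
J_ω[:, 5] = z_5
entry J[5][5] = -0.8660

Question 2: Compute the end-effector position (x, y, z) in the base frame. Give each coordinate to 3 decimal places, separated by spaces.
0.622 13.109 -0.745

after link 1: o_1 = (-2.1213, -2.1213, 0.0000)
after link 2: o_2 = (-2.1213, -2.1213, 0.0000)
after link 3: o_3 = (-1.8879, 3.7690, 2.5000)
after link 4: o_4 = (-2.0647, 4.2993, 0.3349)
after link 5: o_5 = (-2.1814, 10.3063, -1.8792)
after link 6: o_6 = (0.6217, 13.1093, -0.7452)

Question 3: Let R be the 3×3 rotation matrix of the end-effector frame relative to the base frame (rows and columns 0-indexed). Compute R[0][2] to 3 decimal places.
0.707

End-effector z-axis (col 2 of R) = (0.7071,-0.7071,-0.0000)
R[0][2] = 0.7071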